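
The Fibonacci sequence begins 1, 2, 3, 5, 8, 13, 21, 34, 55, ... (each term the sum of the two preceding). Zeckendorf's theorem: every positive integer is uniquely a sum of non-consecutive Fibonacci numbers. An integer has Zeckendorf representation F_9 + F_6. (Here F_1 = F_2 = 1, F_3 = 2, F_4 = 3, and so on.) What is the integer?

42

F_9 + F_6 = 34 + 8 = 42.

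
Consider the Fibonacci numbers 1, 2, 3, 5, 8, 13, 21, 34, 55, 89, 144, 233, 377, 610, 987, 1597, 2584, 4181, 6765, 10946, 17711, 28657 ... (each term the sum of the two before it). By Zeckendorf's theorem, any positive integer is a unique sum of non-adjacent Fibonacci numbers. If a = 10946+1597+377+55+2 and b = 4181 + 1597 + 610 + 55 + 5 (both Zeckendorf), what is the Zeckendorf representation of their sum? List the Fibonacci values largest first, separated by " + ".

17711 + 1597 + 89 + 21 + 5 + 2

The two numbers are 12977 and 6448, so their sum is 19425.
Repeatedly subtract the largest Fibonacci number that fits:
17711 ≤ 19425 < 28657, so take 17711; remainder 1714
1597 ≤ 1714 < 2584, so take 1597; remainder 117
89 ≤ 117 < 144, so take 89; remainder 28
21 ≤ 28 < 34, so take 21; remainder 7
5 ≤ 7 < 8, so take 5; remainder 2
2 ≤ 2 < 3, so take 2; remainder 0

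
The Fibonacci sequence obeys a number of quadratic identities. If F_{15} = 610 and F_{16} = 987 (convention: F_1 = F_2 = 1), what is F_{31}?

1346269

By F_{2k+1} = F_k² + F_{k+1}²: F_{31} = 610² + 987² = 372100 + 974169 = 1346269.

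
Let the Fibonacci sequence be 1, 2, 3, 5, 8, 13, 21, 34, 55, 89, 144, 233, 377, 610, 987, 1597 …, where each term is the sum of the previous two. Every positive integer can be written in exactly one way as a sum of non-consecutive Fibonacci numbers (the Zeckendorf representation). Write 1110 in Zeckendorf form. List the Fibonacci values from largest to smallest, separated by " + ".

Greedy algorithm:
1110: greatest Fibonacci not exceeding it is 987, leaving 123
123: greatest Fibonacci not exceeding it is 89, leaving 34
34: greatest Fibonacci not exceeding it is 34, leaving 0
So 1110 = 987 + 89 + 34, with no two terms consecutive in the sequence.

987 + 89 + 34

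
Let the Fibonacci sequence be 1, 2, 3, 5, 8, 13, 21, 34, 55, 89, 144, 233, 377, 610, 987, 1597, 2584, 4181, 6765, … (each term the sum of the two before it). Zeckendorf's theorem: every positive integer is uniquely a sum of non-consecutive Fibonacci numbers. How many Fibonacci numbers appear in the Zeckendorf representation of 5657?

4181 ≤ 5657 < 6765, so take 4181; remainder 1476
987 ≤ 1476 < 1597, so take 987; remainder 489
377 ≤ 489 < 610, so take 377; remainder 112
89 ≤ 112 < 144, so take 89; remainder 23
21 ≤ 23 < 34, so take 21; remainder 2
2 ≤ 2 < 3, so take 2; remainder 0
5657 = 4181 + 987 + 377 + 89 + 21 + 2, which has 6 terms.

6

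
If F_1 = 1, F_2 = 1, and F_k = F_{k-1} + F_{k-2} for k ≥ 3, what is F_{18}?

2584

Iterating the recurrence up to F_{14} = 377 and F_{13} = 233:
F_{15} = F_{14} + F_{13} = 377 + 233 = 610
F_{16} = F_{15} + F_{14} = 610 + 377 = 987
F_{17} = F_{16} + F_{15} = 987 + 610 = 1597
F_{18} = F_{17} + F_{16} = 1597 + 987 = 2584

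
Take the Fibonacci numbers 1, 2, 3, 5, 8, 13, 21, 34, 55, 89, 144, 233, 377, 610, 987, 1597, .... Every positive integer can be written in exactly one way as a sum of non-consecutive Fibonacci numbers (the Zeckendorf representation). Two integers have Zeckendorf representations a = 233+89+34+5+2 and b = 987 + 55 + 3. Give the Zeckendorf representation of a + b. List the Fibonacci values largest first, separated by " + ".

The two numbers are 363 and 1045, so their sum is 1408.
1408 − 987 = 421
421 − 377 = 44
44 − 34 = 10
10 − 8 = 2
2 − 2 = 0

987 + 377 + 34 + 8 + 2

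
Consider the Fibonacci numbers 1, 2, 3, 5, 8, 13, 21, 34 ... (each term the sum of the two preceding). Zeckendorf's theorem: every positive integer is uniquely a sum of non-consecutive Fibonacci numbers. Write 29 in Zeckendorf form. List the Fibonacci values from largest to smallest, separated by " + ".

21 + 8

subtract 21 from 29: 8 remains
subtract 8 from 8: 0 remains
So 29 = 21 + 8, with no two terms consecutive in the sequence.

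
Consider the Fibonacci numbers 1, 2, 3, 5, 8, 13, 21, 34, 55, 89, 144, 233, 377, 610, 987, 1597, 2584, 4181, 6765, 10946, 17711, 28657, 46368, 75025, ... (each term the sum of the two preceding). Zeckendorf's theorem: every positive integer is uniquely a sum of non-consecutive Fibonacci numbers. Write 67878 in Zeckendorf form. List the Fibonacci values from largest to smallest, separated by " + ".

Repeatedly subtract the largest Fibonacci number that fits:
46368 ≤ 67878 < 75025, so take 46368; remainder 21510
17711 ≤ 21510 < 28657, so take 17711; remainder 3799
2584 ≤ 3799 < 4181, so take 2584; remainder 1215
987 ≤ 1215 < 1597, so take 987; remainder 228
144 ≤ 228 < 233, so take 144; remainder 84
55 ≤ 84 < 89, so take 55; remainder 29
21 ≤ 29 < 34, so take 21; remainder 8
8 ≤ 8 < 13, so take 8; remainder 0
So 67878 = 46368 + 17711 + 2584 + 987 + 144 + 55 + 21 + 8, with no two terms consecutive in the sequence.

46368 + 17711 + 2584 + 987 + 144 + 55 + 21 + 8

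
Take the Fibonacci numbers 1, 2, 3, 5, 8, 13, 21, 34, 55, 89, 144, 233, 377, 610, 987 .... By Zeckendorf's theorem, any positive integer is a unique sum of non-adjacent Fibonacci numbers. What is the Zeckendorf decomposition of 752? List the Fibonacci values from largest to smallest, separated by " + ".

752 − 610 = 142
142 − 89 = 53
53 − 34 = 19
19 − 13 = 6
6 − 5 = 1
1 − 1 = 0
So 752 = 610 + 89 + 34 + 13 + 5 + 1, with no two terms consecutive in the sequence.

610 + 89 + 34 + 13 + 5 + 1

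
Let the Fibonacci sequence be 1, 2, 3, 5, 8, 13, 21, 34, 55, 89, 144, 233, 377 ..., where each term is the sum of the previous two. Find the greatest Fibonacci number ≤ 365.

233 ≤ 365 < 377, so the largest Fibonacci number not exceeding 365 is 233.

233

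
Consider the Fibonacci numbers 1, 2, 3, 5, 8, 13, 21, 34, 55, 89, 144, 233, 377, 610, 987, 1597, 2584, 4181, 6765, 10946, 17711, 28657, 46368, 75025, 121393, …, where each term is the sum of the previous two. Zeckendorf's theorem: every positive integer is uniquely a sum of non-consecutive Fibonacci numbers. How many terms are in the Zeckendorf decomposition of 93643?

7

93643 − 75025 = 18618
18618 − 17711 = 907
907 − 610 = 297
297 − 233 = 64
64 − 55 = 9
9 − 8 = 1
1 − 1 = 0
93643 = 75025 + 17711 + 610 + 233 + 55 + 8 + 1, which has 7 terms.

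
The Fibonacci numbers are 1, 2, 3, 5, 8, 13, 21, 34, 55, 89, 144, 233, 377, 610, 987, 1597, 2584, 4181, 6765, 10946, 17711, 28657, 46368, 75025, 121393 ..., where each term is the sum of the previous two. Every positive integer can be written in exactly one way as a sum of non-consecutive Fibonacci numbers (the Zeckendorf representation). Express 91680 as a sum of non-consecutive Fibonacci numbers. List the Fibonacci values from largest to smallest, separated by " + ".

Repeatedly subtract the largest Fibonacci number that fits:
91680 − 75025 = 16655
16655 − 10946 = 5709
5709 − 4181 = 1528
1528 − 987 = 541
541 − 377 = 164
164 − 144 = 20
20 − 13 = 7
7 − 5 = 2
2 − 2 = 0
So 91680 = 75025 + 10946 + 4181 + 987 + 377 + 144 + 13 + 5 + 2, with no two terms consecutive in the sequence.

75025 + 10946 + 4181 + 987 + 377 + 144 + 13 + 5 + 2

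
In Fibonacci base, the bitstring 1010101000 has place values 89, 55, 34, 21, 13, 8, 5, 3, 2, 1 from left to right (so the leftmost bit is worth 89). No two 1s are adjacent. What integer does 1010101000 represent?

141

Summing the place values of the 1 bits: 89 + 34 + 13 + 5 = 141.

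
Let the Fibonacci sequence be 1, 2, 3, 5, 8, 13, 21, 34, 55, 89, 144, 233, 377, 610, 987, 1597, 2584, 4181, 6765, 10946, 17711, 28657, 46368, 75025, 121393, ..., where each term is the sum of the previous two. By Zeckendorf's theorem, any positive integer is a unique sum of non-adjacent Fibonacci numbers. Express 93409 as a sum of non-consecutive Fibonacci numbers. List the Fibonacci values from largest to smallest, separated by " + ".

75025 + 17711 + 610 + 55 + 8

Repeatedly subtract the largest Fibonacci number that fits:
largest Fibonacci ≤ 93409 is 75025; 93409 − 75025 = 18384
largest Fibonacci ≤ 18384 is 17711; 18384 − 17711 = 673
largest Fibonacci ≤ 673 is 610; 673 − 610 = 63
largest Fibonacci ≤ 63 is 55; 63 − 55 = 8
largest Fibonacci ≤ 8 is 8; 8 − 8 = 0
So 93409 = 75025 + 17711 + 610 + 55 + 8, with no two terms consecutive in the sequence.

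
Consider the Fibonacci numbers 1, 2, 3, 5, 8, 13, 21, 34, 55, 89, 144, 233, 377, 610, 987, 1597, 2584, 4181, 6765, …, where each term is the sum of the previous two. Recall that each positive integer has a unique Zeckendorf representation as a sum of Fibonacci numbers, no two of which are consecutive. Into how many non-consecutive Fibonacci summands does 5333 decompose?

5333: greatest Fibonacci not exceeding it is 4181, leaving 1152
1152: greatest Fibonacci not exceeding it is 987, leaving 165
165: greatest Fibonacci not exceeding it is 144, leaving 21
21: greatest Fibonacci not exceeding it is 21, leaving 0
5333 = 4181 + 987 + 144 + 21, which has 4 terms.

4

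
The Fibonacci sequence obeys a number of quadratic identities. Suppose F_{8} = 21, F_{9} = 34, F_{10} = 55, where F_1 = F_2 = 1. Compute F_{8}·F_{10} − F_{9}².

21·55 − 34² = 1155 − 1156 = -1. (Cassini's identity: F_{k−1}F_{k+1} − F_k² = (−1)^k.)

-1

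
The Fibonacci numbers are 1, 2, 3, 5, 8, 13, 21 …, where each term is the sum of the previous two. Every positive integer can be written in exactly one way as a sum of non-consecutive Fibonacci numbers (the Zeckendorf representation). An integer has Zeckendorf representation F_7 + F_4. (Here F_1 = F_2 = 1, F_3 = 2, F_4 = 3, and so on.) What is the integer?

F_7 + F_4 = 13 + 3 = 16.

16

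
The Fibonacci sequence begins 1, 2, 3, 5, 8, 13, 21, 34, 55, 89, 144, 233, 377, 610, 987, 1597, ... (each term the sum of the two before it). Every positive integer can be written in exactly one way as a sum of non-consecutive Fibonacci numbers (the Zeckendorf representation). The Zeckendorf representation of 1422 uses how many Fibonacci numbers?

Greedy algorithm:
1422: greatest Fibonacci not exceeding it is 987, leaving 435
435: greatest Fibonacci not exceeding it is 377, leaving 58
58: greatest Fibonacci not exceeding it is 55, leaving 3
3: greatest Fibonacci not exceeding it is 3, leaving 0
1422 = 987 + 377 + 55 + 3, which has 4 terms.

4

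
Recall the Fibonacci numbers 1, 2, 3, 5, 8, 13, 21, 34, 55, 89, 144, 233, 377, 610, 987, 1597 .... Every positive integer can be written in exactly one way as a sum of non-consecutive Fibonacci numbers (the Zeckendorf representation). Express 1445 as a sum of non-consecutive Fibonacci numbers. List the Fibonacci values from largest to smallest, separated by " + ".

987 + 377 + 55 + 21 + 5

Repeatedly subtract the largest Fibonacci number that fits:
subtract 987 from 1445: 458 remains
subtract 377 from 458: 81 remains
subtract 55 from 81: 26 remains
subtract 21 from 26: 5 remains
subtract 5 from 5: 0 remains
So 1445 = 987 + 377 + 55 + 21 + 5, with no two terms consecutive in the sequence.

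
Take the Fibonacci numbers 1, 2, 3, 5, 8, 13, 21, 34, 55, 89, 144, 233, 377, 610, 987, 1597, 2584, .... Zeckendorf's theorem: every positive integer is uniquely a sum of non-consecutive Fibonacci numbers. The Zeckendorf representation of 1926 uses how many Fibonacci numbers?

Greedy algorithm:
1926 − 1597 = 329
329 − 233 = 96
96 − 89 = 7
7 − 5 = 2
2 − 2 = 0
1926 = 1597 + 233 + 89 + 5 + 2, which has 5 terms.

5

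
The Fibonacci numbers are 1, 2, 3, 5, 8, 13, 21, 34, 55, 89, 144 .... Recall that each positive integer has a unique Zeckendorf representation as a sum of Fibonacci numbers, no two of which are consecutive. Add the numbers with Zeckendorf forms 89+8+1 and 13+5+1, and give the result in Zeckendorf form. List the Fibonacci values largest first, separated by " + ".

The two numbers are 98 and 19, so their sum is 117.
Greedily peel off the largest Fibonacci term at each step:
117 − 89 = 28
28 − 21 = 7
7 − 5 = 2
2 − 2 = 0

89 + 21 + 5 + 2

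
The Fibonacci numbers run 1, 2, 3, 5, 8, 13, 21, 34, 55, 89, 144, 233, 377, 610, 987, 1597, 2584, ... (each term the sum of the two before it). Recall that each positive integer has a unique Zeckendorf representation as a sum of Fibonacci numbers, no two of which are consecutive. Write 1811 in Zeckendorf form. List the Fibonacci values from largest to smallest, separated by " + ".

1811 − 1597 = 214
214 − 144 = 70
70 − 55 = 15
15 − 13 = 2
2 − 2 = 0
So 1811 = 1597 + 144 + 55 + 13 + 2, with no two terms consecutive in the sequence.

1597 + 144 + 55 + 13 + 2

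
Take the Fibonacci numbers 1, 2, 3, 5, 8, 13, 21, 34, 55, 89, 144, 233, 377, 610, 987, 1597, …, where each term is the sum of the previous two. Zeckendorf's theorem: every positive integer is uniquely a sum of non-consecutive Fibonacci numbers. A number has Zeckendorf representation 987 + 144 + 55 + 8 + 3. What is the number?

987 + 144 + 55 + 8 + 3 = 1197.

1197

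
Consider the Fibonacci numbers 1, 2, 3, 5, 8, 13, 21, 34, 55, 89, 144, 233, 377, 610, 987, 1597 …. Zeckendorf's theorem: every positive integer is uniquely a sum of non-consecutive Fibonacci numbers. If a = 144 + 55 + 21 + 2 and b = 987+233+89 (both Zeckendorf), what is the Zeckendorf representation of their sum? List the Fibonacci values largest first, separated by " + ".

987 + 377 + 144 + 21 + 2

The two numbers are 222 and 1309, so their sum is 1531.
1531 − 987 = 544
544 − 377 = 167
167 − 144 = 23
23 − 21 = 2
2 − 2 = 0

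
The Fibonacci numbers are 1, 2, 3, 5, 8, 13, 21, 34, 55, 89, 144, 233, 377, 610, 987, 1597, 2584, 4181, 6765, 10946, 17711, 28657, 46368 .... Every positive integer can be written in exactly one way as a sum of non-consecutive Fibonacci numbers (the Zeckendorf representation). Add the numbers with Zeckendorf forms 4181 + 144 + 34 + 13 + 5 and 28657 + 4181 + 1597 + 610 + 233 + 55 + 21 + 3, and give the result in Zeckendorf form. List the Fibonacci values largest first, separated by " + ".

The two numbers are 4377 and 35357, so their sum is 39734.
take 28657 (≤ 39734); 39734 − 28657 = 11077
take 10946 (≤ 11077); 11077 − 10946 = 131
take 89 (≤ 131); 131 − 89 = 42
take 34 (≤ 42); 42 − 34 = 8
take 8 (≤ 8); 8 − 8 = 0

28657 + 10946 + 89 + 34 + 8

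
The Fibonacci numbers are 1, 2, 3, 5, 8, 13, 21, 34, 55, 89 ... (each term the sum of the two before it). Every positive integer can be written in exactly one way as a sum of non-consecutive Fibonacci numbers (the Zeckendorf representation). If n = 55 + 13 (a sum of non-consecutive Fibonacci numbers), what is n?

68

55 + 13 = 68.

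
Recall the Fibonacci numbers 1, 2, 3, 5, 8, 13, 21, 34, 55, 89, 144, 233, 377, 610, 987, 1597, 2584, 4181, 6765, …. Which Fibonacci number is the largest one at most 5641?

4181 ≤ 5641 < 6765, so the largest Fibonacci number not exceeding 5641 is 4181.

4181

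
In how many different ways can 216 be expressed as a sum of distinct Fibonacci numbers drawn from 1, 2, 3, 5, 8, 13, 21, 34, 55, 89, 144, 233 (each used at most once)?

6

Each representation comes from the Zeckendorf form by replacing some F_k with F_{k−1} + F_{k−2} where possible.
216 = 144+55+13+3+1 = 144+55+8+5+3+1 = 144+34+21+13+3+1 = … (3 more), for 6 in all.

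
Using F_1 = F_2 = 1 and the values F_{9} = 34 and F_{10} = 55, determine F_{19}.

By F_{2k+1} = F_k² + F_{k+1}²: F_{19} = 34² + 55² = 1156 + 3025 = 4181.

4181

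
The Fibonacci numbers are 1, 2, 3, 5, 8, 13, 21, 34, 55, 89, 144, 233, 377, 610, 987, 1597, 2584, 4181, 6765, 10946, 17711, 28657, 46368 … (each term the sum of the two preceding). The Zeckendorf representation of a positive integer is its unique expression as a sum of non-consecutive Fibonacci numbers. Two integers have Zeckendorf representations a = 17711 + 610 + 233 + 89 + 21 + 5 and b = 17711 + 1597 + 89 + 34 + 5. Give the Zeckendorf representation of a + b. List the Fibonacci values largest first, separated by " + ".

The two numbers are 18669 and 19436, so their sum is 38105.
subtract 28657 from 38105: 9448 remains
subtract 6765 from 9448: 2683 remains
subtract 2584 from 2683: 99 remains
subtract 89 from 99: 10 remains
subtract 8 from 10: 2 remains
subtract 2 from 2: 0 remains

28657 + 6765 + 2584 + 89 + 8 + 2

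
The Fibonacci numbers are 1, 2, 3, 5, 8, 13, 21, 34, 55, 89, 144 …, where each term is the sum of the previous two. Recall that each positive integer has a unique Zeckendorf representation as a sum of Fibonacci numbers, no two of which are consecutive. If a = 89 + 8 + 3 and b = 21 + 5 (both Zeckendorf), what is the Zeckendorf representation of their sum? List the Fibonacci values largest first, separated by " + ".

The two numbers are 100 and 26, so their sum is 126.
89 ≤ 126 < 144, so take 89; remainder 37
34 ≤ 37 < 55, so take 34; remainder 3
3 ≤ 3 < 5, so take 3; remainder 0

89 + 34 + 3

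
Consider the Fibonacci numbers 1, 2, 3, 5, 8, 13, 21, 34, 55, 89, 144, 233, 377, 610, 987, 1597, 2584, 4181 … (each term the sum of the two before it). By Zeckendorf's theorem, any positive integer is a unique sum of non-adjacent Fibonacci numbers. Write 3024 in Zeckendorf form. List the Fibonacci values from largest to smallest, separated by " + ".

2584 + 377 + 55 + 8

Greedily peel off the largest Fibonacci term at each step:
3024 − 2584 = 440
440 − 377 = 63
63 − 55 = 8
8 − 8 = 0
So 3024 = 2584 + 377 + 55 + 8, with no two terms consecutive in the sequence.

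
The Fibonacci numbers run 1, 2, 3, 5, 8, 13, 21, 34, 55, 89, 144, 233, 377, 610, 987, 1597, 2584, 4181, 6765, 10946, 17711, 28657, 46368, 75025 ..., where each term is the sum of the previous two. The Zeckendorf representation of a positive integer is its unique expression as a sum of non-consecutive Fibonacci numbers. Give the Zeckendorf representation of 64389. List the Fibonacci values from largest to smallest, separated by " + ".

Greedy algorithm:
64389: greatest Fibonacci not exceeding it is 46368, leaving 18021
18021: greatest Fibonacci not exceeding it is 17711, leaving 310
310: greatest Fibonacci not exceeding it is 233, leaving 77
77: greatest Fibonacci not exceeding it is 55, leaving 22
22: greatest Fibonacci not exceeding it is 21, leaving 1
1: greatest Fibonacci not exceeding it is 1, leaving 0
So 64389 = 46368 + 17711 + 233 + 55 + 21 + 1, with no two terms consecutive in the sequence.

46368 + 17711 + 233 + 55 + 21 + 1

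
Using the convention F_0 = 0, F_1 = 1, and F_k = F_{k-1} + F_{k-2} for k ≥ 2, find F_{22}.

17711

Iterating the recurrence up to F_{18} = 2584 and F_{17} = 1597:
F_{19} = F_{18} + F_{17} = 2584 + 1597 = 4181
F_{20} = F_{19} + F_{18} = 4181 + 2584 = 6765
F_{21} = F_{20} + F_{19} = 6765 + 4181 = 10946
F_{22} = F_{21} + F_{20} = 10946 + 6765 = 17711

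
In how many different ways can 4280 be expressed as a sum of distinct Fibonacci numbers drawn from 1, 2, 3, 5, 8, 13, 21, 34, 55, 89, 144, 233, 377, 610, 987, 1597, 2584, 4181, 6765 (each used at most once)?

Each representation comes from the Zeckendorf form by replacing some F_k with F_{k−1} + F_{k−2} where possible.
4280 = 4181+89+8+2 = 4181+89+5+3+2 = 4181+55+34+8+2 = 2584+1597+89+8+2 = … (24 more), for 28 in all.

28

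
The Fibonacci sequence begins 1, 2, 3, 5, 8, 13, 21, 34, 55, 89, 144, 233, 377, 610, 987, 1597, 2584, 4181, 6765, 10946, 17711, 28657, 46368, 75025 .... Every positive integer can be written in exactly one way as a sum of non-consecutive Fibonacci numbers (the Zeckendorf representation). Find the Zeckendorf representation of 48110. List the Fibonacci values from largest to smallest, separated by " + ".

subtract 46368 from 48110: 1742 remains
subtract 1597 from 1742: 145 remains
subtract 144 from 145: 1 remains
subtract 1 from 1: 0 remains
So 48110 = 46368 + 1597 + 144 + 1, with no two terms consecutive in the sequence.

46368 + 1597 + 144 + 1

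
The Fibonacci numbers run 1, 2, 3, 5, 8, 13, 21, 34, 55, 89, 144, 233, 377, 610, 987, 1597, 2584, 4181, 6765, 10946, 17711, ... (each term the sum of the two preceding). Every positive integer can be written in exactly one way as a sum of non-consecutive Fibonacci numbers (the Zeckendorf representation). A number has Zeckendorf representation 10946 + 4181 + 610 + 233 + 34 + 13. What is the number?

16017

10946 + 4181 + 610 + 233 + 34 + 13 = 16017.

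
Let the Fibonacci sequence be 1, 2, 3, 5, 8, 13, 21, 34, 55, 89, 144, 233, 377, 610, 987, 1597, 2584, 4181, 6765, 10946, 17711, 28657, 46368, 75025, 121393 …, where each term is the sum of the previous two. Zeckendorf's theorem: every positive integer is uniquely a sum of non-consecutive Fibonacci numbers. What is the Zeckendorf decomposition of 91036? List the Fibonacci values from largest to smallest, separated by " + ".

75025 + 10946 + 4181 + 610 + 233 + 34 + 5 + 2

Greedily peel off the largest Fibonacci term at each step:
take 75025 (≤ 91036); 91036 − 75025 = 16011
take 10946 (≤ 16011); 16011 − 10946 = 5065
take 4181 (≤ 5065); 5065 − 4181 = 884
take 610 (≤ 884); 884 − 610 = 274
take 233 (≤ 274); 274 − 233 = 41
take 34 (≤ 41); 41 − 34 = 7
take 5 (≤ 7); 7 − 5 = 2
take 2 (≤ 2); 2 − 2 = 0
So 91036 = 75025 + 10946 + 4181 + 610 + 233 + 34 + 5 + 2, with no two terms consecutive in the sequence.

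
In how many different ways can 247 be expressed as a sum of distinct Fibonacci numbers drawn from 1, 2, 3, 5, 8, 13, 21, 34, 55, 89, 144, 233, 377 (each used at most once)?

11

Starting from the Zeckendorf form and repeatedly splitting a term F_k into F_{k−1} + F_{k−2} (when neither is already used) reaches every representation.
247 = 233+13+1 = 233+8+5+1 = 144+89+13+1 = 233+8+3+2+1 = 144+89+8+5+1 = … (6 more), for 11 in all.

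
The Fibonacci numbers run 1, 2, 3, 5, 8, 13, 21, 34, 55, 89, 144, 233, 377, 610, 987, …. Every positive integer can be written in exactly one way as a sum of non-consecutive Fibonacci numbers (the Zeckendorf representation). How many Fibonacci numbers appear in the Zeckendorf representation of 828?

6

Greedily peel off the largest Fibonacci term at each step:
828 − 610 = 218
218 − 144 = 74
74 − 55 = 19
19 − 13 = 6
6 − 5 = 1
1 − 1 = 0
828 = 610 + 144 + 55 + 13 + 5 + 1, which has 6 terms.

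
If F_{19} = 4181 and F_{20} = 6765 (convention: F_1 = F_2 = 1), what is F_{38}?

39088169

By the doubling identity F_{2k} = F_k(2F_{k+1} − F_k): F_{38} = 4181·(2·6765 − 4181) = 4181·9349 = 39088169.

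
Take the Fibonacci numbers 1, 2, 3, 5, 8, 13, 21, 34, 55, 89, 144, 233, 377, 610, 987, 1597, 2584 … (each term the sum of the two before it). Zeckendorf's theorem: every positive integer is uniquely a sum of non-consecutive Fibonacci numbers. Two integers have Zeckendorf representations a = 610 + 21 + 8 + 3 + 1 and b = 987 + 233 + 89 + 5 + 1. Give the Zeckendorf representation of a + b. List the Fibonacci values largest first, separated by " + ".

The two numbers are 643 and 1315, so their sum is 1958.
Repeatedly subtract the largest Fibonacci number that fits:
1958 − 1597 = 361
361 − 233 = 128
128 − 89 = 39
39 − 34 = 5
5 − 5 = 0

1597 + 233 + 89 + 34 + 5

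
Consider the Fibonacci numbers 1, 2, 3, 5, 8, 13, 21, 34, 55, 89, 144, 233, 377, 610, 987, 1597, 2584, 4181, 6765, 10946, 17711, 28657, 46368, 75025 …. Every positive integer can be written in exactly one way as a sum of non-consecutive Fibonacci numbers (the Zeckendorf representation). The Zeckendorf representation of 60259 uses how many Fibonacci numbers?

Greedily peel off the largest Fibonacci term at each step:
subtract 46368 from 60259: 13891 remains
subtract 10946 from 13891: 2945 remains
subtract 2584 from 2945: 361 remains
subtract 233 from 361: 128 remains
subtract 89 from 128: 39 remains
subtract 34 from 39: 5 remains
subtract 5 from 5: 0 remains
60259 = 46368 + 10946 + 2584 + 233 + 89 + 34 + 5, which has 7 terms.

7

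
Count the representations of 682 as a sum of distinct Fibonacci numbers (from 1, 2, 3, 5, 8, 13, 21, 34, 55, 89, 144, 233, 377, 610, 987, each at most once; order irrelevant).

682 = 610+55+13+3+1 = 610+55+8+5+3+1 = 610+34+21+13+3+1 = 377+233+55+13+3+1 = … (8 more), for 12 in all.

12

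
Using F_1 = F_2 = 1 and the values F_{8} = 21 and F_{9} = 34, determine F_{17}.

By F_{2k+1} = F_k² + F_{k+1}²: F_{17} = 21² + 34² = 441 + 1156 = 1597.

1597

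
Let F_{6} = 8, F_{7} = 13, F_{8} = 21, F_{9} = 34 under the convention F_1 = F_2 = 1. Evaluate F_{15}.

610

By the addition formula F_{m+n} = F_m F_{n+1} + F_{m−1} F_n with m=7, n=8: F_{15} = 13·34 + 8·21 = 442 + 168 = 610.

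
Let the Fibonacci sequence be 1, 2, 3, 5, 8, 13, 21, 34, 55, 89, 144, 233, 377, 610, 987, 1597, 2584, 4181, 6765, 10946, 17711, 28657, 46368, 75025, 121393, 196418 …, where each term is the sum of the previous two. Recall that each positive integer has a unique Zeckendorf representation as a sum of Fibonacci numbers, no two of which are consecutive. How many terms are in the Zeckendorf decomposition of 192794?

Repeatedly subtract the largest Fibonacci number that fits:
121393 ≤ 192794 < 196418, so take 121393; remainder 71401
46368 ≤ 71401 < 75025, so take 46368; remainder 25033
17711 ≤ 25033 < 28657, so take 17711; remainder 7322
6765 ≤ 7322 < 10946, so take 6765; remainder 557
377 ≤ 557 < 610, so take 377; remainder 180
144 ≤ 180 < 233, so take 144; remainder 36
34 ≤ 36 < 55, so take 34; remainder 2
2 ≤ 2 < 3, so take 2; remainder 0
192794 = 121393 + 46368 + 17711 + 6765 + 377 + 144 + 34 + 2, which has 8 terms.

8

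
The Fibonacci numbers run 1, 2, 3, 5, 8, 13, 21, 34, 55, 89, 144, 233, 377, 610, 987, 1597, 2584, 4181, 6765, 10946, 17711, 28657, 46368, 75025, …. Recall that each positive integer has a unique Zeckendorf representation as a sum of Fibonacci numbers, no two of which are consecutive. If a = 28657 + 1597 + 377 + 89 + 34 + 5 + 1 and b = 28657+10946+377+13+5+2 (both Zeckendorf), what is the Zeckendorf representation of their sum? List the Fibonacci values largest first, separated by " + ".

The two numbers are 30760 and 40000, so their sum is 70760.
Greedy algorithm:
take 46368 (≤ 70760); 70760 − 46368 = 24392
take 17711 (≤ 24392); 24392 − 17711 = 6681
take 4181 (≤ 6681); 6681 − 4181 = 2500
take 1597 (≤ 2500); 2500 − 1597 = 903
take 610 (≤ 903); 903 − 610 = 293
take 233 (≤ 293); 293 − 233 = 60
take 55 (≤ 60); 60 − 55 = 5
take 5 (≤ 5); 5 − 5 = 0

46368 + 17711 + 4181 + 1597 + 610 + 233 + 55 + 5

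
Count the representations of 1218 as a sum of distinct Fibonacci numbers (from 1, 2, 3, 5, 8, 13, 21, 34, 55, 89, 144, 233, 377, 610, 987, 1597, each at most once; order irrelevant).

13

Starting from the Zeckendorf form and repeatedly splitting a term F_k into F_{k−1} + F_{k−2} (when neither is already used) reaches every representation.
1218 = 987+144+55+21+8+3 = 987+144+55+21+8+2+1 = 610+377+144+55+21+8+3 = 987+144+55+21+5+3+2+1 = … (9 more), for 13 in all.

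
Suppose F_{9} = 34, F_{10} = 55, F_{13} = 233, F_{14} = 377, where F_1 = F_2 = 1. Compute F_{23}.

28657

By the addition formula F_{m+n} = F_m F_{n+1} + F_{m−1} F_n with m=14, n=9: F_{23} = 377·55 + 233·34 = 20735 + 7922 = 28657.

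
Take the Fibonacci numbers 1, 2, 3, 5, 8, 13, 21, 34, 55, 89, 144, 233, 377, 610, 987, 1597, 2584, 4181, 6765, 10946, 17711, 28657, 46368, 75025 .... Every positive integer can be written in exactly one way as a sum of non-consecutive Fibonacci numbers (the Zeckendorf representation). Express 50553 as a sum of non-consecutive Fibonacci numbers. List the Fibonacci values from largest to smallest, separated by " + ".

46368 + 4181 + 3 + 1

46368 ≤ 50553 < 75025, so take 46368; remainder 4185
4181 ≤ 4185 < 6765, so take 4181; remainder 4
3 ≤ 4 < 5, so take 3; remainder 1
1 ≤ 1 < 2, so take 1; remainder 0
So 50553 = 46368 + 4181 + 3 + 1, with no two terms consecutive in the sequence.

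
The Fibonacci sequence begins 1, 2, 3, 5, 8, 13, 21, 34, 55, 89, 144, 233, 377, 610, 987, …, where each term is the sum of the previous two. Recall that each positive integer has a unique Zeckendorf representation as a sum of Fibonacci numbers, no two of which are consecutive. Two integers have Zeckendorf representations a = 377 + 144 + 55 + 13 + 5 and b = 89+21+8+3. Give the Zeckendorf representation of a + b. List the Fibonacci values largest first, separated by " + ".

610 + 89 + 13 + 3

The two numbers are 594 and 121, so their sum is 715.
Repeatedly subtract the largest Fibonacci number that fits:
715: greatest Fibonacci not exceeding it is 610, leaving 105
105: greatest Fibonacci not exceeding it is 89, leaving 16
16: greatest Fibonacci not exceeding it is 13, leaving 3
3: greatest Fibonacci not exceeding it is 3, leaving 0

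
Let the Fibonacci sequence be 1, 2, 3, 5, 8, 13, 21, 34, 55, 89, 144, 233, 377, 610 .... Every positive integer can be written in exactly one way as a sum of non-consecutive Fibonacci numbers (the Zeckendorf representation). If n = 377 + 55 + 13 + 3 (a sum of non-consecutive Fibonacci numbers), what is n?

377 + 55 + 13 + 3 = 448.

448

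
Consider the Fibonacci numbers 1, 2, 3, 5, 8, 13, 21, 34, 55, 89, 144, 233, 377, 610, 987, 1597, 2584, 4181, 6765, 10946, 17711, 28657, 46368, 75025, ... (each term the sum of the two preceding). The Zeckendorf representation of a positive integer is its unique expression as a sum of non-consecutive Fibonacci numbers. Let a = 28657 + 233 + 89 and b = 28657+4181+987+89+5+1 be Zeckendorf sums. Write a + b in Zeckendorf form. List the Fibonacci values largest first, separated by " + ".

The two numbers are 28979 and 33920, so their sum is 62899.
Repeatedly subtract the largest Fibonacci number that fits:
largest Fibonacci ≤ 62899 is 46368; 62899 − 46368 = 16531
largest Fibonacci ≤ 16531 is 10946; 16531 − 10946 = 5585
largest Fibonacci ≤ 5585 is 4181; 5585 − 4181 = 1404
largest Fibonacci ≤ 1404 is 987; 1404 − 987 = 417
largest Fibonacci ≤ 417 is 377; 417 − 377 = 40
largest Fibonacci ≤ 40 is 34; 40 − 34 = 6
largest Fibonacci ≤ 6 is 5; 6 − 5 = 1
largest Fibonacci ≤ 1 is 1; 1 − 1 = 0

46368 + 10946 + 4181 + 987 + 377 + 34 + 5 + 1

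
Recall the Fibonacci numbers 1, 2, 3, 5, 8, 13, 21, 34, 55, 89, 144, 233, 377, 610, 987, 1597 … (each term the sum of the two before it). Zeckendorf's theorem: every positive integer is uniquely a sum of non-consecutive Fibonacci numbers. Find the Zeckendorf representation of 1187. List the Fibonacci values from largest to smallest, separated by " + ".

Repeatedly subtract the largest Fibonacci number that fits:
subtract 987 from 1187: 200 remains
subtract 144 from 200: 56 remains
subtract 55 from 56: 1 remains
subtract 1 from 1: 0 remains
So 1187 = 987 + 144 + 55 + 1, with no two terms consecutive in the sequence.

987 + 144 + 55 + 1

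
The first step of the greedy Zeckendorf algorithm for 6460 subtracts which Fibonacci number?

4181 ≤ 6460 < 6765, so the largest Fibonacci number not exceeding 6460 is 4181.

4181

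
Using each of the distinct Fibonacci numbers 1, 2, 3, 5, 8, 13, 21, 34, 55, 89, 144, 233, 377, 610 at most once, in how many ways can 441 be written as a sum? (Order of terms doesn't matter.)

441 = 377+55+8+1 = 377+55+5+3+1 = 377+34+21+8+1 = 233+144+55+8+1 = 377+34+21+5+3+1 = … (8 more), for 13 in all.

13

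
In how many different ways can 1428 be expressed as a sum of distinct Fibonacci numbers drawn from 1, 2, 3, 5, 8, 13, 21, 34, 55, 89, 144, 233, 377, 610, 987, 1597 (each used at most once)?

21

Each representation comes from the Zeckendorf form by replacing some F_k with F_{k−1} + F_{k−2} where possible.
1428 = 987+377+55+8+1 = 987+377+55+5+3+1 = 987+377+34+21+8+1 = 987+233+144+55+8+1 = … (17 more), for 21 in all.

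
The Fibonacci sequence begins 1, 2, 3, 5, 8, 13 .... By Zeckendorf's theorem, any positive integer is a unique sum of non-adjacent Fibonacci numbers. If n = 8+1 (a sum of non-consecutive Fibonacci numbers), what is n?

9

8+1 = 9.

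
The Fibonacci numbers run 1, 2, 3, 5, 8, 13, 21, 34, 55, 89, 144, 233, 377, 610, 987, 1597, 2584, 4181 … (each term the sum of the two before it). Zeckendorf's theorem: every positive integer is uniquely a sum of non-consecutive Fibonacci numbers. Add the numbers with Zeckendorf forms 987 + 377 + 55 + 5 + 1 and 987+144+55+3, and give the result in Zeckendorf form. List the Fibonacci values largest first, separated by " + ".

The two numbers are 1425 and 1189, so their sum is 2614.
2614 − 2584 = 30
30 − 21 = 9
9 − 8 = 1
1 − 1 = 0

2584 + 21 + 8 + 1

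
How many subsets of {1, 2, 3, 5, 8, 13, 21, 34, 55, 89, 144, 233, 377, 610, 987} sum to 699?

14

Each representation comes from the Zeckendorf form by replacing some F_k with F_{k−1} + F_{k−2} where possible.
699 = 610+89 = 610+55+34 = 377+233+89 = … (11 more), for 14 in all.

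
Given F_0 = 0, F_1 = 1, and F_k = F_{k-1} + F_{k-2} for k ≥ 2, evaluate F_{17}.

Iterating the recurrence up to F_{12} = 144 and F_{11} = 89:
F_{13} = F_{12} + F_{11} = 144 + 89 = 233
F_{14} = F_{13} + F_{12} = 233 + 144 = 377
F_{15} = F_{14} + F_{13} = 377 + 233 = 610
F_{16} = F_{15} + F_{14} = 610 + 377 = 987
F_{17} = F_{16} + F_{15} = 987 + 610 = 1597

1597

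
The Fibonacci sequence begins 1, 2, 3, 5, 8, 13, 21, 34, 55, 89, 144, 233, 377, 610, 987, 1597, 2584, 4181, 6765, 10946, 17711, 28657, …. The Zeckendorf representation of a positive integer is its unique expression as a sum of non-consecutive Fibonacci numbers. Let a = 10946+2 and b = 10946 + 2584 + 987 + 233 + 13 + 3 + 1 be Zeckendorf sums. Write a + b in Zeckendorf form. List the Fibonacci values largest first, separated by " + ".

17711 + 6765 + 987 + 233 + 13 + 5 + 1

The two numbers are 10948 and 14767, so their sum is 25715.
subtract 17711 from 25715: 8004 remains
subtract 6765 from 8004: 1239 remains
subtract 987 from 1239: 252 remains
subtract 233 from 252: 19 remains
subtract 13 from 19: 6 remains
subtract 5 from 6: 1 remains
subtract 1 from 1: 0 remains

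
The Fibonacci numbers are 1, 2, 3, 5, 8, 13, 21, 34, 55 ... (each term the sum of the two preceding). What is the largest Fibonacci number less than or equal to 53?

34 ≤ 53 < 55, so the largest Fibonacci number not exceeding 53 is 34.

34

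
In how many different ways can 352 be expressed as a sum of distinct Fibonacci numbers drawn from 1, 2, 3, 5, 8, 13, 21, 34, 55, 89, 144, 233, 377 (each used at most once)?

9

352 = 233+89+21+8+1 = 233+89+21+5+3+1 = 233+55+34+21+8+1 = … (6 more), for 9 in all.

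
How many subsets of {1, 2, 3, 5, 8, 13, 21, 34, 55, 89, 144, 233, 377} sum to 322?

Each representation comes from the Zeckendorf form by replacing some F_k with F_{k−1} + F_{k−2} where possible.
322 = 233+89 = 233+55+34 = 233+55+21+13 = 144+89+55+34 = 233+55+21+8+5 = … (4 more), for 9 in all.

9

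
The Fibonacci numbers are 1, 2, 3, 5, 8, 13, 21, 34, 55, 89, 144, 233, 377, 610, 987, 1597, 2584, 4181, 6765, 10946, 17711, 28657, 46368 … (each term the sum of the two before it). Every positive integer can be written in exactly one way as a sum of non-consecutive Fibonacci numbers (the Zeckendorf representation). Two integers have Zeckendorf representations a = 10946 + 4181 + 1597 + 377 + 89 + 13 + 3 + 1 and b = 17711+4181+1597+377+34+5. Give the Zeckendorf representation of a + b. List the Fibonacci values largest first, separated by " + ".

28657 + 10946 + 987 + 377 + 144 + 1

The two numbers are 17207 and 23905, so their sum is 41112.
Greedily peel off the largest Fibonacci term at each step:
28657 ≤ 41112 < 46368, so take 28657; remainder 12455
10946 ≤ 12455 < 17711, so take 10946; remainder 1509
987 ≤ 1509 < 1597, so take 987; remainder 522
377 ≤ 522 < 610, so take 377; remainder 145
144 ≤ 145 < 233, so take 144; remainder 1
1 ≤ 1 < 2, so take 1; remainder 0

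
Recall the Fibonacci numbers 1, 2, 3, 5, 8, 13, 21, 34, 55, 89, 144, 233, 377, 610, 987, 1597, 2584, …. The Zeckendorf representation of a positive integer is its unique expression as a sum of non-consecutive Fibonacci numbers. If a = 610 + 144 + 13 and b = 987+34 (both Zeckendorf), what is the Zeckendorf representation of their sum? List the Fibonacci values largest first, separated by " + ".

The two numbers are 767 and 1021, so their sum is 1788.
take 1597 (≤ 1788); 1788 − 1597 = 191
take 144 (≤ 191); 191 − 144 = 47
take 34 (≤ 47); 47 − 34 = 13
take 13 (≤ 13); 13 − 13 = 0

1597 + 144 + 34 + 13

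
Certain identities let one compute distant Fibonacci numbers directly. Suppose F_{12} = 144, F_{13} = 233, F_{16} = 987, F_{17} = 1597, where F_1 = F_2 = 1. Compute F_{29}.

By the addition formula F_{m+n} = F_m F_{n+1} + F_{m−1} F_n with m=13, n=16: F_{29} = 233·1597 + 144·987 = 372101 + 142128 = 514229.

514229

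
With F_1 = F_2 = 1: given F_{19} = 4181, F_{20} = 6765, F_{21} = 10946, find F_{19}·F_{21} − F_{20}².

1

4181·10946 − 6765² = 45765226 − 45765225 = 1. (Cassini's identity: F_{k−1}F_{k+1} − F_k² = (−1)^k.)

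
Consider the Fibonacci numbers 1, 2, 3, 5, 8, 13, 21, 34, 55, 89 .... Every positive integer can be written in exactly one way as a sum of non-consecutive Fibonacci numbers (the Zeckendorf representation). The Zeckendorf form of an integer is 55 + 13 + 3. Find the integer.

71

55 + 13 + 3 = 71.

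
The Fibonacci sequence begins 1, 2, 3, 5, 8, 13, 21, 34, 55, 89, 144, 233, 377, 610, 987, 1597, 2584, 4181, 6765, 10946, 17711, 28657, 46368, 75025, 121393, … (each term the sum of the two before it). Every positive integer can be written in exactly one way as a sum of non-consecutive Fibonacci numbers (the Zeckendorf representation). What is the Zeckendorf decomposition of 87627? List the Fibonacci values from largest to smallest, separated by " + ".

75025 + 10946 + 1597 + 55 + 3 + 1

Greedily peel off the largest Fibonacci term at each step:
largest Fibonacci ≤ 87627 is 75025; 87627 − 75025 = 12602
largest Fibonacci ≤ 12602 is 10946; 12602 − 10946 = 1656
largest Fibonacci ≤ 1656 is 1597; 1656 − 1597 = 59
largest Fibonacci ≤ 59 is 55; 59 − 55 = 4
largest Fibonacci ≤ 4 is 3; 4 − 3 = 1
largest Fibonacci ≤ 1 is 1; 1 − 1 = 0
So 87627 = 75025 + 10946 + 1597 + 55 + 3 + 1, with no two terms consecutive in the sequence.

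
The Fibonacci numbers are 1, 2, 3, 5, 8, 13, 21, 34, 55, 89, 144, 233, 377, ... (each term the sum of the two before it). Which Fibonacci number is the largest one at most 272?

233

233 ≤ 272 < 377, so the largest Fibonacci number not exceeding 272 is 233.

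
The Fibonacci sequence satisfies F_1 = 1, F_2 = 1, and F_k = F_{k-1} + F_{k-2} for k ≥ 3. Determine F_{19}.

4181

Iterating the recurrence up to F_{12} = 144 and F_{11} = 89:
F_{13} = F_{12} + F_{11} = 144 + 89 = 233
F_{14} = F_{13} + F_{12} = 233 + 144 = 377
F_{15} = F_{14} + F_{13} = 377 + 233 = 610
F_{16} = F_{15} + F_{14} = 610 + 377 = 987
F_{17} = F_{16} + F_{15} = 987 + 610 = 1597
F_{18} = F_{17} + F_{16} = 1597 + 987 = 2584
F_{19} = F_{18} + F_{17} = 2584 + 1597 = 4181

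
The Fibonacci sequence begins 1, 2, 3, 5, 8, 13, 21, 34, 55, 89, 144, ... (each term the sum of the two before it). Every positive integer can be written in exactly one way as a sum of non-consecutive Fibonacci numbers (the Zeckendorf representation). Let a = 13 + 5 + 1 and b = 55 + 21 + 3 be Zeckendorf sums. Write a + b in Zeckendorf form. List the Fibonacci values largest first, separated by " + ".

The two numbers are 19 and 79, so their sum is 98.
98: greatest Fibonacci not exceeding it is 89, leaving 9
9: greatest Fibonacci not exceeding it is 8, leaving 1
1: greatest Fibonacci not exceeding it is 1, leaving 0

89 + 8 + 1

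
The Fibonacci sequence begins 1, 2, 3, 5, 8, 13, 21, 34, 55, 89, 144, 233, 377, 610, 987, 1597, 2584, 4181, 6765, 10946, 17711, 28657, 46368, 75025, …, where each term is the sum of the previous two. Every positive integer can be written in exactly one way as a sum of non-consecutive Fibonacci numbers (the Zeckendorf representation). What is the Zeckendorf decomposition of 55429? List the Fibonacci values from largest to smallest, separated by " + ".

largest Fibonacci ≤ 55429 is 46368; 55429 − 46368 = 9061
largest Fibonacci ≤ 9061 is 6765; 9061 − 6765 = 2296
largest Fibonacci ≤ 2296 is 1597; 2296 − 1597 = 699
largest Fibonacci ≤ 699 is 610; 699 − 610 = 89
largest Fibonacci ≤ 89 is 89; 89 − 89 = 0
So 55429 = 46368 + 6765 + 1597 + 610 + 89, with no two terms consecutive in the sequence.

46368 + 6765 + 1597 + 610 + 89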